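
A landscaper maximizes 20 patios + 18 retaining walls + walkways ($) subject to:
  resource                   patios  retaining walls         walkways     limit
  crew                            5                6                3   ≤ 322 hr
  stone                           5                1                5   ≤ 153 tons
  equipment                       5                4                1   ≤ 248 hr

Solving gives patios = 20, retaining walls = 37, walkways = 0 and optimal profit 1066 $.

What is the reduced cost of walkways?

-5

Binding: crew and equipment. Non-binding: stone (16 unused).
By complementary slackness, y = 0 for the non-binding constraint.
Dual feasibility on the basic columns requires 5·y_crew + 5·y_equipment = 20, 6·y_crew + 4·y_equipment = 18.
→ y_crew = 1 and y_equipment = 3.
Reduced cost of walkways: c₃ − yᵀa₃ = 1 − (1·3 + 3·1) = 1 − 6 = -5.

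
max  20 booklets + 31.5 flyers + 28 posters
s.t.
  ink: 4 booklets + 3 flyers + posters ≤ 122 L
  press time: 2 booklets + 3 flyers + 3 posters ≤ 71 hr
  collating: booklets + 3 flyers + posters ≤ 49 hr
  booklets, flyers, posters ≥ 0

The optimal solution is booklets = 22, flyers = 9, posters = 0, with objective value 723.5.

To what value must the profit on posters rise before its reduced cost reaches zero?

29.5

At the optimum: ink uses 115 of 122 (slack = 7); press time uses 71 of 71 (binding); collating uses 49 of 49 (binding).
By complementary slackness, y = 0 for the non-binding constraint.
Dual feasibility on the basic columns requires 2·y_press time + 1·y_collating = 20, 3·y_press time + 3·y_collating = 31.5.
Solving: y_press time = 9.5, y_collating = 1.
posters enters the basis when its profit ≥ yᵀa₃ = 9.5·3 + 1·1 = 29.5.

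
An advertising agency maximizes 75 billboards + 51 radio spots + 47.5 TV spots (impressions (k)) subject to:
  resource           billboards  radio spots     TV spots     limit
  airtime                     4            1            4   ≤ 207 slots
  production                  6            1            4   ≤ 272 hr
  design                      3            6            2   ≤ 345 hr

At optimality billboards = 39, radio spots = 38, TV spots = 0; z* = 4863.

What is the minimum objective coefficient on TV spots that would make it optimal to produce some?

At the optimum: airtime uses 194 of 207 (slack = 13); production uses 272 of 272 (binding); design uses 345 of 345 (binding).
Since airtime is not tight, its dual is 0.
The binding rows give the dual system: 6·y_production + 3·y_design = 75 and 1·y_production + 6·y_design = 51.
→ y_production = 9 and y_design = 7.
TV spots enters the basis when its profit ≥ yᵀa₃ = 9·4 + 7·2 = 50.

50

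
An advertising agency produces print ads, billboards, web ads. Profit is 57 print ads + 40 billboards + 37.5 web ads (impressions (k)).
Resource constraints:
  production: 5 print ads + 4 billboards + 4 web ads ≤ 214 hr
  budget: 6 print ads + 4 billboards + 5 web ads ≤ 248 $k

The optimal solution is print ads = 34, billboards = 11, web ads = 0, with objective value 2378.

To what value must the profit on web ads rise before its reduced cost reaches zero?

Check each constraint at x*: production 214/214 (tight); budget 248/248 (tight).
From A_Bᵀ y = c: 5·y_production + 6·y_budget = 57; 4·y_production + 4·y_budget = 40.
This yields shadow prices y_production = 3, y_budget = 7.
web ads enters the basis when its profit ≥ yᵀa₃ = 3·4 + 7·5 = 47.

47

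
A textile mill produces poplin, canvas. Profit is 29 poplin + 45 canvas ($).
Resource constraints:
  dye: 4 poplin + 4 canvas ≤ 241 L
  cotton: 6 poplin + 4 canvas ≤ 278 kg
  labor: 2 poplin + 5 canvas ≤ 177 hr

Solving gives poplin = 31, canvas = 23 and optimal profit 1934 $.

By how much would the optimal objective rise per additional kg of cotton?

2.5

At the optimum: dye uses 216 of 241 (slack = 25); cotton uses 278 of 278 (binding); labor uses 177 of 177 (binding).
Slack constraints have shadow price 0 (complementary slackness).
The binding rows give the dual system: 6·y_cotton + 2·y_labor = 29 and 4·y_cotton + 5·y_labor = 45.
→ y_cotton = 2.5 and y_labor = 7.
Shadow price of cotton = 2.5.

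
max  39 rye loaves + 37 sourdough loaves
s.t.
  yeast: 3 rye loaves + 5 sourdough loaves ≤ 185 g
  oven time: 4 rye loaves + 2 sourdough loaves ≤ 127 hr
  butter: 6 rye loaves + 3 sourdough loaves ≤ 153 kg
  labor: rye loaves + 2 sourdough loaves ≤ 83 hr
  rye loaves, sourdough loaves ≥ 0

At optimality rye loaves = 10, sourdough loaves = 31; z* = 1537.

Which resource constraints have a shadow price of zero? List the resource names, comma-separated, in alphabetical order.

labor, oven time

yeast: 185/185 (binding)
oven time: 102/127 (slack 25)
butter: 153/153 (binding)
labor: 72/83 (slack 11)
By complementary slackness, a constraint with positive slack has shadow price 0 → labor, oven time.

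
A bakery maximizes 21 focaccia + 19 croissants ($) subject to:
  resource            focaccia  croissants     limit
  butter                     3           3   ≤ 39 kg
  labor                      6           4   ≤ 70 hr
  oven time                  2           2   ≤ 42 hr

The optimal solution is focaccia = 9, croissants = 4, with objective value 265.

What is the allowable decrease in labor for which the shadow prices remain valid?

18

Binding constraints: butter, labor. The basis is B = [[3,3],[6,4]] with det -6.
Per unit decrease in labor, x* moves by d = (-0.5, 0.5).
The basis stays optimal until focaccia reaches 0; allowable decrease = 18 hr.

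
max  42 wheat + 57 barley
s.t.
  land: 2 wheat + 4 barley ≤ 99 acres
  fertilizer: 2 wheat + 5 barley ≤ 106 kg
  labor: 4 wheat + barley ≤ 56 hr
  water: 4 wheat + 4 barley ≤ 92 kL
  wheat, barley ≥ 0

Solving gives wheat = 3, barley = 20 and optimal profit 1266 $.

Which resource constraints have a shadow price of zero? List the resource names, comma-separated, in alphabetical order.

labor, land

land: 86/99 (slack 13)
fertilizer: 106/106 (binding)
labor: 32/56 (slack 24)
water: 92/92 (binding)
By complementary slackness, a constraint with positive slack has shadow price 0 → labor, land.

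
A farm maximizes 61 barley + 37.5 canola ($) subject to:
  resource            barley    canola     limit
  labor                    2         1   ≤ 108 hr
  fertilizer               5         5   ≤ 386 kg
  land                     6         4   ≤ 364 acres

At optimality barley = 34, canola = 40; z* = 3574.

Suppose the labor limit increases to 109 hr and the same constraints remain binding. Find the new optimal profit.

Check each constraint at x*: labor 108/108 (tight); fertilizer 370/386 (slack 16); land 364/364 (tight).
By complementary slackness, y = 0 for the non-binding constraint.
Dual feasibility on the basic columns requires 2·y_labor + 6·y_land = 61, 1·y_labor + 4·y_land = 37.5.
Solving: y_labor = 9.5, y_land = 7.
Δz = y_labor·Δb = 9.5 × (1) = 9.5, so new z* = 3574 + 9.5 = 3583.5.

3583.5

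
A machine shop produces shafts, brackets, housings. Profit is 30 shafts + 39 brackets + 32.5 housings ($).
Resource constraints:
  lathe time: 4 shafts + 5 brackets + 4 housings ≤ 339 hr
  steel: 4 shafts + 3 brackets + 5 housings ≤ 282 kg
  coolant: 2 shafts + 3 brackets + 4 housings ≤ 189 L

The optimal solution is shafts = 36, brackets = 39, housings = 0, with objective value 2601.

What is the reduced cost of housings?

-3.5

Binding: lathe time and coolant. Non-binding: steel (21 unused).
By complementary slackness, y = 0 for the non-binding constraint.
The binding rows give the dual system: 4·y_lathe time + 2·y_coolant = 30 and 5·y_lathe time + 3·y_coolant = 39.
This yields shadow prices y_lathe time = 6, y_coolant = 3.
Reduced cost of housings: c₃ − yᵀa₃ = 32.5 − (6·4 + 3·4) = 32.5 − 36 = -3.5.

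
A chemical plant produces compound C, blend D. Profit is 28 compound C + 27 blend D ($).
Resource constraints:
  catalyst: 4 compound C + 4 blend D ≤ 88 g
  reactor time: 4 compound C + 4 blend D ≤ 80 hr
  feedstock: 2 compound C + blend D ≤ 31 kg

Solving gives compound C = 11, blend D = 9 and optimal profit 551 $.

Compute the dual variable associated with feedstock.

Binding: reactor time and feedstock. Non-binding: catalyst (8 unused).
By complementary slackness, y = 0 for the non-binding constraint.
From A_Bᵀ y = c: 4·y_reactor time + 2·y_feedstock = 28; 4·y_reactor time + 1·y_feedstock = 27.
→ y_reactor time = 6.5 and y_feedstock = 1.
Shadow price of feedstock = 1.

1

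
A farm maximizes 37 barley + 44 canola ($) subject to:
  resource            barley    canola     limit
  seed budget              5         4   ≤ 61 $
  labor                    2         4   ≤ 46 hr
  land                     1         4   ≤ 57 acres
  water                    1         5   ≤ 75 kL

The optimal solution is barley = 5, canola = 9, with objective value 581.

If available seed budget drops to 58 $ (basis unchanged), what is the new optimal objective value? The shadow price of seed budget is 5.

566

Δb = -3, so new z* = 581 + (5)·(-3) = 581 − 15 = 566.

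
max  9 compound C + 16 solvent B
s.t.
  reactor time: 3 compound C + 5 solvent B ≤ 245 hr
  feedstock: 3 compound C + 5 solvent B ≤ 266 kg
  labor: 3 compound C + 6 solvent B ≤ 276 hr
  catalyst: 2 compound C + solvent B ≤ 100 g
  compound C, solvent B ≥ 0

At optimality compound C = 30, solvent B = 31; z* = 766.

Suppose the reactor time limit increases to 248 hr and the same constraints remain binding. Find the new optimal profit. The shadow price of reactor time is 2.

Δb = 3, so new z* = 766 + (2)·(3) = 766 + 6 = 772.

772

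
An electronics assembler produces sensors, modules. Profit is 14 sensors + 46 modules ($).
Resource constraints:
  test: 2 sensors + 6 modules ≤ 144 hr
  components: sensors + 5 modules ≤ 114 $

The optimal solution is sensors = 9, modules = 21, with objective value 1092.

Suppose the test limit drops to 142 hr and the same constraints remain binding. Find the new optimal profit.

1080

Check each constraint at x*: test 144/144 (tight); components 114/114 (tight).
From A_Bᵀ y = c: 2·y_test + 1·y_components = 14; 6·y_test + 5·y_components = 46.
→ y_test = 6 and y_components = 2.
Δz = y_test·Δb = 6 × (-2) = -12, so new z* = 1092 − 12 = 1080.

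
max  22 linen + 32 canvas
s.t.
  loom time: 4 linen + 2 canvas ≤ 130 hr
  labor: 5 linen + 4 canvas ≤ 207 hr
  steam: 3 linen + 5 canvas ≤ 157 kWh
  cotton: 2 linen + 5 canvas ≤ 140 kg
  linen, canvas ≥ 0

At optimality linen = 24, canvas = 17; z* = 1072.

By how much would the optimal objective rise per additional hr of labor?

0

At the optimum: loom time uses 130 of 130 (binding); labor uses 188 of 207 (slack = 19); steam uses 157 of 157 (binding); cotton uses 133 of 140 (slack = 7).
Slack constraints have shadow price 0 (complementary slackness).
From A_Bᵀ y = c: 4·y_loom time + 3·y_steam = 22; 2·y_loom time + 5·y_steam = 32.
Solving: y_loom time = 1, y_steam = 6.
Shadow price of labor = 0.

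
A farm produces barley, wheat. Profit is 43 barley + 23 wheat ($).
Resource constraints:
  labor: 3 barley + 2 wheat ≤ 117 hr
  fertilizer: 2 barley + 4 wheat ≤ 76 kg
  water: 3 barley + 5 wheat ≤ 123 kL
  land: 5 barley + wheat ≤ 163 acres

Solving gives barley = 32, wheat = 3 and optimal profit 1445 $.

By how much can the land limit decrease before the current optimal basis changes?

Binding constraints: fertilizer, land. The basis is B = [[2,4],[5,1]] with det -18.
Per unit decrease in land, x* moves by d = (-0.2222, 0.1111).
The basis stays optimal until barley reaches 0; allowable decrease = 144 acres.

144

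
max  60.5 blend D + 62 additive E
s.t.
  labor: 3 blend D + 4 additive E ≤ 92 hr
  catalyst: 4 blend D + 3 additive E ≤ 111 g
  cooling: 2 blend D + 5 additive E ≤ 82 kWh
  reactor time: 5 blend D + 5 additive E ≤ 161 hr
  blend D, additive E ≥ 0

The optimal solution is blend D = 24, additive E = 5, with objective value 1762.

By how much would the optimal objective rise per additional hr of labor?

9.5

Check each constraint at x*: labor 92/92 (tight); catalyst 111/111 (tight); cooling 73/82 (slack 9); reactor time 145/161 (slack 16).
By complementary slackness, y = 0 for the non-binding constraints.
Dual feasibility on the basic columns requires 3·y_labor + 4·y_catalyst = 60.5, 4·y_labor + 3·y_catalyst = 62.
→ y_labor = 9.5 and y_catalyst = 8.
Shadow price of labor = 9.5.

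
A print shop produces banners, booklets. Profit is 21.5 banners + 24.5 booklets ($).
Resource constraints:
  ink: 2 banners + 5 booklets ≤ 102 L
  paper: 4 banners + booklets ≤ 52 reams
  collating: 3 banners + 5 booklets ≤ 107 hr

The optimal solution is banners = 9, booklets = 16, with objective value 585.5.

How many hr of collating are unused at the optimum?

0

collating used = 3·9 + 5·16 = 107; slack = 107 − 107 = 0.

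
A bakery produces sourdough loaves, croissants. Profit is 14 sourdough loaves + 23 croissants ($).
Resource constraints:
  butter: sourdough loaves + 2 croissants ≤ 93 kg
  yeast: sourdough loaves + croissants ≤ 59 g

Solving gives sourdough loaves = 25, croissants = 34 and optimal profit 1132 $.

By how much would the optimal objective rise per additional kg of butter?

9

Both butter and yeast are binding at x*.
From A_Bᵀ y = c: 1·y_butter + 1·y_yeast = 14; 2·y_butter + 1·y_yeast = 23.
→ y_butter = 9 and y_yeast = 5.
Shadow price of butter = 9.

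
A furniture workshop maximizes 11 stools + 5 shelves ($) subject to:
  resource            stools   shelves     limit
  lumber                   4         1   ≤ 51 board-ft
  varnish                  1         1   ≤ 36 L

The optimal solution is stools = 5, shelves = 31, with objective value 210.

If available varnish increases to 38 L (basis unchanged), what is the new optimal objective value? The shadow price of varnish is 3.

216

Δb = 2, so new z* = 210 + (3)·(2) = 210 + 6 = 216.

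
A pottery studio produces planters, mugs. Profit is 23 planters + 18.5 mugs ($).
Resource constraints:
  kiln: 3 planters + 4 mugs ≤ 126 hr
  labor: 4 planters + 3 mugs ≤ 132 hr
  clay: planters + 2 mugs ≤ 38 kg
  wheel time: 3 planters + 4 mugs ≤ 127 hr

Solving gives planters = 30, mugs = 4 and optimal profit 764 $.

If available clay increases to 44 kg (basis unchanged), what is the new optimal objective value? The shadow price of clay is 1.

Δb = 6, so new z* = 764 + (1)·(6) = 764 + 6 = 770.

770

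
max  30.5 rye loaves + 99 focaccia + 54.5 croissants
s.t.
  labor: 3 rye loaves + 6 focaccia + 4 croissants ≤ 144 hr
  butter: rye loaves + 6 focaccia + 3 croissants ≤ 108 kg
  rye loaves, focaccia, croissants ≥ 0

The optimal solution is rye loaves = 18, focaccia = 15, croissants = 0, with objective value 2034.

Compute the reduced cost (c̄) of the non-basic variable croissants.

Check each constraint at x*: labor 144/144 (tight); butter 108/108 (tight).
From A_Bᵀ y = c: 3·y_labor + 1·y_butter = 30.5; 6·y_labor + 6·y_butter = 99.
→ y_labor = 7 and y_butter = 9.5.
Reduced cost of croissants: c₃ − yᵀa₃ = 54.5 − (7·4 + 9.5·3) = 54.5 − 56.5 = -2.

-2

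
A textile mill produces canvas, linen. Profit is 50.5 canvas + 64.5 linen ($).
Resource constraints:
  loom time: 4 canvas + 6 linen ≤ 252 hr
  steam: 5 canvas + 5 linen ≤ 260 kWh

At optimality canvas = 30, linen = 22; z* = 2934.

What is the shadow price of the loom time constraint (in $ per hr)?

7

At the optimum: loom time uses 252 of 252 (binding); steam uses 260 of 260 (binding).
The binding rows give the dual system: 4·y_loom time + 5·y_steam = 50.5 and 6·y_loom time + 5·y_steam = 64.5.
This yields shadow prices y_loom time = 7, y_steam = 4.5.
Shadow price of loom time = 7.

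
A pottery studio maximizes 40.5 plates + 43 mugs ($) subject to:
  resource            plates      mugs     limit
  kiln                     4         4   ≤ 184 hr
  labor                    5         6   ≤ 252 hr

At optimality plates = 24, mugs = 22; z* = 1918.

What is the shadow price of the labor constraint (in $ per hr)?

2.5

At the optimum: kiln uses 184 of 184 (binding); labor uses 252 of 252 (binding).
The binding rows give the dual system: 4·y_kiln + 5·y_labor = 40.5 and 4·y_kiln + 6·y_labor = 43.
This yields shadow prices y_kiln = 7, y_labor = 2.5.
Shadow price of labor = 2.5.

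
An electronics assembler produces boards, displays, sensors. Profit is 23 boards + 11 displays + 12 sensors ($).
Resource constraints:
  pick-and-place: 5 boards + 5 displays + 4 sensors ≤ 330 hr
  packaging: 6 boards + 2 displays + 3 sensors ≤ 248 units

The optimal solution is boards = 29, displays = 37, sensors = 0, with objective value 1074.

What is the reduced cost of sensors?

-1

Check each constraint at x*: pick-and-place 330/330 (tight); packaging 248/248 (tight).
From A_Bᵀ y = c: 5·y_pick-and-place + 6·y_packaging = 23; 5·y_pick-and-place + 2·y_packaging = 11.
→ y_pick-and-place = 1 and y_packaging = 3.
Reduced cost of sensors: c₃ − yᵀa₃ = 12 − (1·4 + 3·3) = 12 − 13 = -1.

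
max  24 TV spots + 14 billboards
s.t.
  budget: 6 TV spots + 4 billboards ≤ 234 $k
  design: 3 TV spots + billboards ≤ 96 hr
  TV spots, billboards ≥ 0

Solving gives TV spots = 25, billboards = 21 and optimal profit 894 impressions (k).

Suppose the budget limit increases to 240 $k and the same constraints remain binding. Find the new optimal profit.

912

Check each constraint at x*: budget 234/234 (tight); design 96/96 (tight).
From A_Bᵀ y = c: 6·y_budget + 3·y_design = 24; 4·y_budget + 1·y_design = 14.
Solving: y_budget = 3, y_design = 2.
Δz = y_budget·Δb = 3 × (6) = 18, so new z* = 894 + 18 = 912.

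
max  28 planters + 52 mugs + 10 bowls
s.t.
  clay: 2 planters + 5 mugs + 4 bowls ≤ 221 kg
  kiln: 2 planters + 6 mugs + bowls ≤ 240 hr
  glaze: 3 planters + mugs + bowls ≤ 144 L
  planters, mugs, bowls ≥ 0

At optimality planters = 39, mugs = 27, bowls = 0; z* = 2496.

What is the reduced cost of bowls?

Binding: kiln and glaze. Non-binding: clay (8 unused).
By complementary slackness, y = 0 for the non-binding constraint.
Dual feasibility on the basic columns requires 2·y_kiln + 3·y_glaze = 28, 6·y_kiln + 1·y_glaze = 52.
Solving: y_kiln = 8, y_glaze = 4.
Reduced cost of bowls: c₃ − yᵀa₃ = 10 − (8·1 + 4·1) = 10 − 12 = -2.

-2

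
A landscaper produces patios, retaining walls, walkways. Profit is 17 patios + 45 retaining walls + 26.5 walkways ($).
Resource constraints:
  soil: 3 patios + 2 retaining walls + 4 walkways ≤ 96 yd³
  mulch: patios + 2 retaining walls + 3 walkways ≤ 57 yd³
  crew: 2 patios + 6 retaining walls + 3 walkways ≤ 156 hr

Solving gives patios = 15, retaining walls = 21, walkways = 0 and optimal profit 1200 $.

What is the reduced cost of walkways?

At the optimum: soil uses 87 of 96 (slack = 9); mulch uses 57 of 57 (binding); crew uses 156 of 156 (binding).
Since soil is not tight, its dual is 0.
From A_Bᵀ y = c: 1·y_mulch + 2·y_crew = 17; 2·y_mulch + 6·y_crew = 45.
→ y_mulch = 6 and y_crew = 5.5.
Reduced cost of walkways: c₃ − yᵀa₃ = 26.5 − (6·3 + 5.5·3) = 26.5 − 34.5 = -8.

-8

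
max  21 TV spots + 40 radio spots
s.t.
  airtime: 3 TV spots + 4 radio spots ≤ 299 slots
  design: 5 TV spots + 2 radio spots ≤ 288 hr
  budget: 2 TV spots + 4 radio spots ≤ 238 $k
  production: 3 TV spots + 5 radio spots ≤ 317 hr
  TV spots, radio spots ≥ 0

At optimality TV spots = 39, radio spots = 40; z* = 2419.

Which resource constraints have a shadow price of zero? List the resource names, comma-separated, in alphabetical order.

airtime: 277/299 (slack 22)
design: 275/288 (slack 13)
budget: 238/238 (binding)
production: 317/317 (binding)
By complementary slackness, a constraint with positive slack has shadow price 0 → airtime, design.

airtime, design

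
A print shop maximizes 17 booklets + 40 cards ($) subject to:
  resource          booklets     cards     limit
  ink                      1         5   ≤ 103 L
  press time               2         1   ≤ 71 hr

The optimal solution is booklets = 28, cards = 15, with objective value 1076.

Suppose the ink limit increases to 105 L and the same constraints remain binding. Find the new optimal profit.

Check each constraint at x*: ink 103/103 (tight); press time 71/71 (tight).
Dual feasibility on the basic columns requires 1·y_ink + 2·y_press time = 17, 5·y_ink + 1·y_press time = 40.
Solving: y_ink = 7, y_press time = 5.
Δz = y_ink·Δb = 7 × (2) = 14, so new z* = 1076 + 14 = 1090.

1090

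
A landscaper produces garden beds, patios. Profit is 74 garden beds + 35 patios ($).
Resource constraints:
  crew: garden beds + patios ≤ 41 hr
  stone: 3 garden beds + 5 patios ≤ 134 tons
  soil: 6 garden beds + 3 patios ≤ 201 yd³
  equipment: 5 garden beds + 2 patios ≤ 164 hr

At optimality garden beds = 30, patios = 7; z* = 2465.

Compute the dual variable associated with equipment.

At the optimum: crew uses 37 of 41 (slack = 4); stone uses 125 of 134 (slack = 9); soil uses 201 of 201 (binding); equipment uses 164 of 164 (binding).
By complementary slackness, y = 0 for the non-binding constraints.
The binding rows give the dual system: 6·y_soil + 5·y_equipment = 74 and 3·y_soil + 2·y_equipment = 35.
Solving: y_soil = 9, y_equipment = 4.
Shadow price of equipment = 4.

4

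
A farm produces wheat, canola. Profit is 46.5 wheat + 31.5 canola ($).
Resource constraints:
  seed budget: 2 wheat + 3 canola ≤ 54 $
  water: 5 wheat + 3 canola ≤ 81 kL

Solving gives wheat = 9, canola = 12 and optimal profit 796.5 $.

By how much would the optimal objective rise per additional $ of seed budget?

Check each constraint at x*: seed budget 54/54 (tight); water 81/81 (tight).
The binding rows give the dual system: 2·y_seed budget + 5·y_water = 46.5 and 3·y_seed budget + 3·y_water = 31.5.
This yields shadow prices y_seed budget = 2, y_water = 8.5.
Shadow price of seed budget = 2.

2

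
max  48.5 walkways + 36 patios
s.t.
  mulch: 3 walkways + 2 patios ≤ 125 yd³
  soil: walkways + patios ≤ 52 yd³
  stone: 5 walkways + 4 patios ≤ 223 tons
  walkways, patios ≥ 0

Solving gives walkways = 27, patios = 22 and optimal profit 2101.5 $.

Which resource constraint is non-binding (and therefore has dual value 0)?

mulch: 125/125 (binding)
soil: 49/52 (slack 3)
stone: 223/223 (binding)
By complementary slackness, a constraint with positive slack has shadow price 0 → soil.

soil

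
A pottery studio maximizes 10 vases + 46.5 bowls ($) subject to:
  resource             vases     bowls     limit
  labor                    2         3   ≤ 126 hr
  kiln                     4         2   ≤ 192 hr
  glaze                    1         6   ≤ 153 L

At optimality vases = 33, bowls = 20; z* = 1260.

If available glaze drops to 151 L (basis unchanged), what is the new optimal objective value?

1246

Binding: labor and glaze. Non-binding: kiln (20 unused).
Slack constraints have shadow price 0 (complementary slackness).
From A_Bᵀ y = c: 2·y_labor + 1·y_glaze = 10; 3·y_labor + 6·y_glaze = 46.5.
→ y_labor = 1.5 and y_glaze = 7.
Δz = y_glaze·Δb = 7 × (-2) = -14, so new z* = 1260 − 14 = 1246.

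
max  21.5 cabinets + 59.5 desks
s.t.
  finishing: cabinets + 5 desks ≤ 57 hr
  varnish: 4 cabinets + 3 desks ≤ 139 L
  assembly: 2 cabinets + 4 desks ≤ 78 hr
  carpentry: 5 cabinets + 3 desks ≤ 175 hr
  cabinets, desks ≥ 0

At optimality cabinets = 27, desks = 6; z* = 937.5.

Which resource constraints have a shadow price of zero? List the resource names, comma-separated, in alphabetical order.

carpentry, varnish

finishing: 57/57 (binding)
varnish: 126/139 (slack 13)
assembly: 78/78 (binding)
carpentry: 153/175 (slack 22)
By complementary slackness, a constraint with positive slack has shadow price 0 → carpentry, varnish.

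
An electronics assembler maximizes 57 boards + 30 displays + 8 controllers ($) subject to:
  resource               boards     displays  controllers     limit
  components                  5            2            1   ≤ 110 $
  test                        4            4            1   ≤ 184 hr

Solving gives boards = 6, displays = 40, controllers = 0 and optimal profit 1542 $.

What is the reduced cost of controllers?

At the optimum: components uses 110 of 110 (binding); test uses 184 of 184 (binding).
The binding rows give the dual system: 5·y_components + 4·y_test = 57 and 2·y_components + 4·y_test = 30.
This yields shadow prices y_components = 9, y_test = 3.
Reduced cost of controllers: c₃ − yᵀa₃ = 8 − (9·1 + 3·1) = 8 − 12 = -4.

-4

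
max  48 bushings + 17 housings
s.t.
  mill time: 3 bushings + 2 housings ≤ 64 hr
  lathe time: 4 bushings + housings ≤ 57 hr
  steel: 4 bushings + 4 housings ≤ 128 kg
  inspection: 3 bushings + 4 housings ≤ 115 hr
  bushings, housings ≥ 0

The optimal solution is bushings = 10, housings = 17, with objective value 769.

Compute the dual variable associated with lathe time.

Check each constraint at x*: mill time 64/64 (tight); lathe time 57/57 (tight); steel 108/128 (slack 20); inspection 98/115 (slack 17).
Since steel, inspection are not tight, their duals are 0.
From A_Bᵀ y = c: 3·y_mill time + 4·y_lathe time = 48; 2·y_mill time + 1·y_lathe time = 17.
Solving: y_mill time = 4, y_lathe time = 9.
Shadow price of lathe time = 9.

9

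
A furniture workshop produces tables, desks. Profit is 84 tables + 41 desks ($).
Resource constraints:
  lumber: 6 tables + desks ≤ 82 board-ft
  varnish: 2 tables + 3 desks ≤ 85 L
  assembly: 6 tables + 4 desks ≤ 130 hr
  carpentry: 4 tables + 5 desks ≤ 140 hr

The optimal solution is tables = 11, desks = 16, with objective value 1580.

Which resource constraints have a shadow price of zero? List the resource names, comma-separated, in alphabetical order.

carpentry, varnish

lumber: 82/82 (binding)
varnish: 70/85 (slack 15)
assembly: 130/130 (binding)
carpentry: 124/140 (slack 16)
By complementary slackness, a constraint with positive slack has shadow price 0 → carpentry, varnish.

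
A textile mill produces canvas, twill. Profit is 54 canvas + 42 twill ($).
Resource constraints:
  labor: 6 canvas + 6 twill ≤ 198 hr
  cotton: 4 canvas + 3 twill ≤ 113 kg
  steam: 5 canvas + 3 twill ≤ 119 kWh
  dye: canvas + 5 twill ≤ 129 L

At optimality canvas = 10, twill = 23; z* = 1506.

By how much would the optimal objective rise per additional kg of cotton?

0

Check each constraint at x*: labor 198/198 (tight); cotton 109/113 (slack 4); steam 119/119 (tight); dye 125/129 (slack 4).
Since cotton, dye are not tight, their duals are 0.
From A_Bᵀ y = c: 6·y_labor + 5·y_steam = 54; 6·y_labor + 3·y_steam = 42.
→ y_labor = 4 and y_steam = 6.
Shadow price of cotton = 0.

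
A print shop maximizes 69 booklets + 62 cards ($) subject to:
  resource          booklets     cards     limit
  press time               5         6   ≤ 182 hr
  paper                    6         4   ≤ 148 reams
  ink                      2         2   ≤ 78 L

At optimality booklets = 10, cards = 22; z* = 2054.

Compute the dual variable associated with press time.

Binding: press time and paper. Non-binding: ink (14 unused).
Since ink is not tight, its dual is 0.
The binding rows give the dual system: 5·y_press time + 6·y_paper = 69 and 6·y_press time + 4·y_paper = 62.
Solving: y_press time = 6, y_paper = 6.5.
Shadow price of press time = 6.

6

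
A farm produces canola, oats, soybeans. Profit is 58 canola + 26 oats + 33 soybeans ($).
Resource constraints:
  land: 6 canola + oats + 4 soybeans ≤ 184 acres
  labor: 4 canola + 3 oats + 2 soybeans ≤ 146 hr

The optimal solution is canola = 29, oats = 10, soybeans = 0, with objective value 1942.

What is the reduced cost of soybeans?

At the optimum: land uses 184 of 184 (binding); labor uses 146 of 146 (binding).
The binding rows give the dual system: 6·y_land + 4·y_labor = 58 and 1·y_land + 3·y_labor = 26.
This yields shadow prices y_land = 5, y_labor = 7.
Reduced cost of soybeans: c₃ − yᵀa₃ = 33 − (5·4 + 7·2) = 33 − 34 = -1.

-1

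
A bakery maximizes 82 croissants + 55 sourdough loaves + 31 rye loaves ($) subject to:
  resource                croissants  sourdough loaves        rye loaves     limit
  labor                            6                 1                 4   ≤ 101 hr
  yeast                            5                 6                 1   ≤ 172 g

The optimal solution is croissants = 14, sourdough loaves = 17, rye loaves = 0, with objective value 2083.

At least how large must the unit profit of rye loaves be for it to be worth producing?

36

Both labor and yeast are binding at x*.
From A_Bᵀ y = c: 6·y_labor + 5·y_yeast = 82; 1·y_labor + 6·y_yeast = 55.
Solving: y_labor = 7, y_yeast = 8.
rye loaves enters the basis when its profit ≥ yᵀa₃ = 7·4 + 8·1 = 36.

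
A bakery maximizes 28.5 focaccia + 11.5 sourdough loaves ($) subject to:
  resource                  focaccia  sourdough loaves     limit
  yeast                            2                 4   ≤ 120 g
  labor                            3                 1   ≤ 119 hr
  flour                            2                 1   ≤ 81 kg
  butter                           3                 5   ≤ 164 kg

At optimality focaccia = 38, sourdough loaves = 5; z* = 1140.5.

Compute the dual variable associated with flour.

Check each constraint at x*: yeast 96/120 (slack 24); labor 119/119 (tight); flour 81/81 (tight); butter 139/164 (slack 25).
Slack constraints have shadow price 0 (complementary slackness).
Dual feasibility on the basic columns requires 3·y_labor + 2·y_flour = 28.5, 1·y_labor + 1·y_flour = 11.5.
→ y_labor = 5.5 and y_flour = 6.
Shadow price of flour = 6.

6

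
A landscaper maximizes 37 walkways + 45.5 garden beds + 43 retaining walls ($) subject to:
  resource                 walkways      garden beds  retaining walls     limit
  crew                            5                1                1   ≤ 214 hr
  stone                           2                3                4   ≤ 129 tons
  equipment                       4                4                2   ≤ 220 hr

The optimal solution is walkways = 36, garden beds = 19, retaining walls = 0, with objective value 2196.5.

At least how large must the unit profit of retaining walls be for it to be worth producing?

44

At the optimum: crew uses 199 of 214 (slack = 15); stone uses 129 of 129 (binding); equipment uses 220 of 220 (binding).
By complementary slackness, y = 0 for the non-binding constraint.
From A_Bᵀ y = c: 2·y_stone + 4·y_equipment = 37; 3·y_stone + 4·y_equipment = 45.5.
→ y_stone = 8.5 and y_equipment = 5.
retaining walls enters the basis when its profit ≥ yᵀa₃ = 8.5·4 + 5·2 = 44.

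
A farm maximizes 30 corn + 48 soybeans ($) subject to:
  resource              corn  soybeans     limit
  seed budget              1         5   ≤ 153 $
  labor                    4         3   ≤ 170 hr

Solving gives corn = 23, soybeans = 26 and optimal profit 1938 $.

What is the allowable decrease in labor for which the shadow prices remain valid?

78.2

Binding constraints: seed budget, labor. The basis is B = [[1,5],[4,3]] with det -17.
Per unit decrease in labor, x* moves by d = (-0.2941, 0.0588).
The basis stays optimal until corn reaches 0; allowable decrease = 78.2 hr.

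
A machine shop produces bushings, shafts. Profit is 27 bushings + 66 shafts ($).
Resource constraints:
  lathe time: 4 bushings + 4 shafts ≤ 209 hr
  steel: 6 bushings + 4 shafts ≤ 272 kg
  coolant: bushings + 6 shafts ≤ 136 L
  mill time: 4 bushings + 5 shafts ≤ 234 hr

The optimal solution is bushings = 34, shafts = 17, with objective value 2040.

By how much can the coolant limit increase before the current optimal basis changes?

20

Binding constraints: steel, coolant. The basis is B = [[6,4],[1,6]] with det 32.
Per unit increase in coolant, x* moves by d = (-0.125, 0.1875).
The basis stays optimal until lathe time becomes binding; allowable increase = 20 L.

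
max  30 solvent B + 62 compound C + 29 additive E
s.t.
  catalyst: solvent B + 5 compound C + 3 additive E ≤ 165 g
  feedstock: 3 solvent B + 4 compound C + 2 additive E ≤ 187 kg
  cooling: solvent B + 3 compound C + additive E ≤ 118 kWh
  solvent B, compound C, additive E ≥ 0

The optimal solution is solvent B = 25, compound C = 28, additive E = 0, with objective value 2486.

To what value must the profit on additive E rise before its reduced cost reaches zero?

34

At the optimum: catalyst uses 165 of 165 (binding); feedstock uses 187 of 187 (binding); cooling uses 109 of 118 (slack = 9).
Since cooling is not tight, its dual is 0.
Dual feasibility on the basic columns requires 1·y_catalyst + 3·y_feedstock = 30, 5·y_catalyst + 4·y_feedstock = 62.
Solving: y_catalyst = 6, y_feedstock = 8.
additive E enters the basis when its profit ≥ yᵀa₃ = 6·3 + 8·2 = 34.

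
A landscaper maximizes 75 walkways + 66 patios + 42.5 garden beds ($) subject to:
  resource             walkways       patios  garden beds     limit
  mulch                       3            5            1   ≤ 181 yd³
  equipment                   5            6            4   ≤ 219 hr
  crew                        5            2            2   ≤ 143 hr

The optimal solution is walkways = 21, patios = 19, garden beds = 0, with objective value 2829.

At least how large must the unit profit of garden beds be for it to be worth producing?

48

Binding: equipment and crew. Non-binding: mulch (23 unused).
Since mulch is not tight, its dual is 0.
Dual feasibility on the basic columns requires 5·y_equipment + 5·y_crew = 75, 6·y_equipment + 2·y_crew = 66.
This yields shadow prices y_equipment = 9, y_crew = 6.
garden beds enters the basis when its profit ≥ yᵀa₃ = 9·4 + 6·2 = 48.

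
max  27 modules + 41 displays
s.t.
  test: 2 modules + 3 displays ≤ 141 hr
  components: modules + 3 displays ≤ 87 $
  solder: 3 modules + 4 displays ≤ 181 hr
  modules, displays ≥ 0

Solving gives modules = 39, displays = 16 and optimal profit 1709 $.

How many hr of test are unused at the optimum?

test used = 2·39 + 3·16 = 126; slack = 141 − 126 = 15.

15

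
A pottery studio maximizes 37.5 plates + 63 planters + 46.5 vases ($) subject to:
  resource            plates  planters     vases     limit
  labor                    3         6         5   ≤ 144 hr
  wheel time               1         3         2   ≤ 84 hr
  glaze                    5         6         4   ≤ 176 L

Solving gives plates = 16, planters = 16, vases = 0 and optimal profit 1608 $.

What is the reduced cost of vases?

Check each constraint at x*: labor 144/144 (tight); wheel time 64/84 (slack 20); glaze 176/176 (tight).
By complementary slackness, y = 0 for the non-binding constraint.
From A_Bᵀ y = c: 3·y_labor + 5·y_glaze = 37.5; 6·y_labor + 6·y_glaze = 63.
Solving: y_labor = 7.5, y_glaze = 3.
Reduced cost of vases: c₃ − yᵀa₃ = 46.5 − (7.5·5 + 3·4) = 46.5 − 49.5 = -3.

-3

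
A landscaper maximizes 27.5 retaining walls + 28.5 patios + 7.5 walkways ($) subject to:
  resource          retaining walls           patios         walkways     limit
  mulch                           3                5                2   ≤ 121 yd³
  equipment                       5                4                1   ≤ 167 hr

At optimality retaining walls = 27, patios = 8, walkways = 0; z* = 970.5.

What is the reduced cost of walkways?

-1.5

Check each constraint at x*: mulch 121/121 (tight); equipment 167/167 (tight).
The binding rows give the dual system: 3·y_mulch + 5·y_equipment = 27.5 and 5·y_mulch + 4·y_equipment = 28.5.
Solving: y_mulch = 2.5, y_equipment = 4.
Reduced cost of walkways: c₃ − yᵀa₃ = 7.5 − (2.5·2 + 4·1) = 7.5 − 9 = -1.5.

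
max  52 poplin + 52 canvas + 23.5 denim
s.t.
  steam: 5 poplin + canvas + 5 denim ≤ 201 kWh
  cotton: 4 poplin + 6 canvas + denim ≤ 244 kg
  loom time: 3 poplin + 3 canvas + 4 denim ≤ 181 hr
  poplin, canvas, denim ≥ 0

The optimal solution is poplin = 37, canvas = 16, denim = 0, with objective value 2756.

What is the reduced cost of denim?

Check each constraint at x*: steam 201/201 (tight); cotton 244/244 (tight); loom time 159/181 (slack 22).
By complementary slackness, y = 0 for the non-binding constraint.
The binding rows give the dual system: 5·y_steam + 4·y_cotton = 52 and 1·y_steam + 6·y_cotton = 52.
Solving: y_steam = 4, y_cotton = 8.
Reduced cost of denim: c₃ − yᵀa₃ = 23.5 − (4·5 + 8·1) = 23.5 − 28 = -4.5.

-4.5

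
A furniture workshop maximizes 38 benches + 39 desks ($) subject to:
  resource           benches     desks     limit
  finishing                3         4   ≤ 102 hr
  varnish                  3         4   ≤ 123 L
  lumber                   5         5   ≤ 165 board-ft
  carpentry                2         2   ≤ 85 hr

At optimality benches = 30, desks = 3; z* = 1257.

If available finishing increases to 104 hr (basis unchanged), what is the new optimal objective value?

1259

Check each constraint at x*: finishing 102/102 (tight); varnish 102/123 (slack 21); lumber 165/165 (tight); carpentry 66/85 (slack 19).
Slack constraints have shadow price 0 (complementary slackness).
The binding rows give the dual system: 3·y_finishing + 5·y_lumber = 38 and 4·y_finishing + 5·y_lumber = 39.
→ y_finishing = 1 and y_lumber = 7.
Δz = y_finishing·Δb = 1 × (2) = 2, so new z* = 1257 + 2 = 1259.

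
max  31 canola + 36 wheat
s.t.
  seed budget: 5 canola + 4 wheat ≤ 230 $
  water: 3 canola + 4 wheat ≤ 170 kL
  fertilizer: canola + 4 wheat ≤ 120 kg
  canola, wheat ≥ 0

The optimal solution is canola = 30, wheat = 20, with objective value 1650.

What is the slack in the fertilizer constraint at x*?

10

fertilizer used = 1·30 + 4·20 = 110; slack = 120 − 110 = 10.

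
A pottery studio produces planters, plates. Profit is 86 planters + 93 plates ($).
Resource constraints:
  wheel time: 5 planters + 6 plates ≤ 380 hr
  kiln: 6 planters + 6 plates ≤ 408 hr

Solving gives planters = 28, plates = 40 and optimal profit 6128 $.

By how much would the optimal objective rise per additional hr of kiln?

At the optimum: wheel time uses 380 of 380 (binding); kiln uses 408 of 408 (binding).
The binding rows give the dual system: 5·y_wheel time + 6·y_kiln = 86 and 6·y_wheel time + 6·y_kiln = 93.
This yields shadow prices y_wheel time = 7, y_kiln = 8.5.
Shadow price of kiln = 8.5.

8.5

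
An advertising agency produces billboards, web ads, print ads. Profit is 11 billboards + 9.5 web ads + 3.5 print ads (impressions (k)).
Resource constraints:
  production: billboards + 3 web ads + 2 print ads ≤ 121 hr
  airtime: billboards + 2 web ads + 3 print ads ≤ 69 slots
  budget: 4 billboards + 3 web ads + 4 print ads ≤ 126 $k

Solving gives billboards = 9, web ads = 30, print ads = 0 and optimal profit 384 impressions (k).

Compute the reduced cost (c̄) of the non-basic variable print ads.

-9.5

At the optimum: production uses 99 of 121 (slack = 22); airtime uses 69 of 69 (binding); budget uses 126 of 126 (binding).
Slack constraints have shadow price 0 (complementary slackness).
From A_Bᵀ y = c: 1·y_airtime + 4·y_budget = 11; 2·y_airtime + 3·y_budget = 9.5.
Solving: y_airtime = 1, y_budget = 2.5.
Reduced cost of print ads: c₃ − yᵀa₃ = 3.5 − (1·3 + 2.5·4) = 3.5 − 13 = -9.5.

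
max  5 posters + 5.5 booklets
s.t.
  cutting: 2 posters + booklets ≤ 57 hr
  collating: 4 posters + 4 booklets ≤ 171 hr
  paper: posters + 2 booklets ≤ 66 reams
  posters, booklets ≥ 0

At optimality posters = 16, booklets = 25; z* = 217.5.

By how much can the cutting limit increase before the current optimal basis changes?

Binding constraints: cutting, paper. The basis is B = [[2,1],[1,2]] with det 3.
Per unit increase in cutting, x* moves by d = (0.6667, -0.3333).
The basis stays optimal until collating becomes binding; allowable increase = 5.25 hr.

5.25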